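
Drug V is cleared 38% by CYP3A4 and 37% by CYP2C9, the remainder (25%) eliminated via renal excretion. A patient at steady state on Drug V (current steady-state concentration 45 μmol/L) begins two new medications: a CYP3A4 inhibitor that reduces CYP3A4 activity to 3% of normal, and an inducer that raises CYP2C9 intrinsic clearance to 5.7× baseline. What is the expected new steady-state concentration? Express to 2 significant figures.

CYP3A4: 0.38 × 0.03 = 0.0114
CYP2C9: 0.37 × 5.7 = 2.109
Other: 0.25 (unchanged)
New clearance relative to baseline: 0.0114 + 2.109 + 0.25 = 2.3704.
New steady-state concentration = 45 / 2.3704 = 19 μmol/L (concentration scales inversely with clearance).

19 μmol/L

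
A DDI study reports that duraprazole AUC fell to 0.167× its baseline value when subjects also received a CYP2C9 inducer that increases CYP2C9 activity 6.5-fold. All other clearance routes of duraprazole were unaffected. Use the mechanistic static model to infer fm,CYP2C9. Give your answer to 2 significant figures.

0.91

Let x = fm,CYP2C9. Because AUC ∝ 1/CL, relative clearance rose to 1/0.167 = 5.988.
Only the CYP2C9 route changed, so 5.988 = x·6.5 + (1 − x), giving x = 0.91.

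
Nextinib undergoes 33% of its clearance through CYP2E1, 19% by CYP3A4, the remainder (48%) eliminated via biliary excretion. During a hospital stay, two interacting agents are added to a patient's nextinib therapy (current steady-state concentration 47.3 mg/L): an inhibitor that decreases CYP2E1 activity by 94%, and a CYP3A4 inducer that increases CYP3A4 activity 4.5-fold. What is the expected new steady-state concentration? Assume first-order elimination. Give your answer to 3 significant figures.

34.9 mg/L

The CYP2E1 pathway (33% of clearance) is reduced to 0.06× activity: 0.33 × 0.06 = 0.0198.
The CYP3A4 pathway (19% of clearance) rises to 4.5× activity: 0.19 × 4.5 = 0.855.
The remaining 48% of clearance is unaffected.
CL_new/CL_old = 0.0198 + 0.855 + 0.48 = 1.3548.
New steady-state concentration = 47.3 / 1.3548 = 34.9 mg/L (concentration scales inversely with clearance).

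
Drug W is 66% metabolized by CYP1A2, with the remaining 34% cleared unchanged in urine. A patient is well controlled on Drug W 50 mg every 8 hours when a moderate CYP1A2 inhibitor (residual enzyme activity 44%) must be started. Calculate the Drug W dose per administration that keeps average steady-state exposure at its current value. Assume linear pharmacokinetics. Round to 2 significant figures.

The CYP1A2 pathway (66% of clearance) is reduced to 0.44× activity: 0.66 × 0.44 = 0.2904.
The remaining 34% of clearance is unaffected.
New clearance relative to baseline: 0.2904 + 0.34 = 0.6304.
To maintain the same steady-state level, dose must scale with clearance: new dose = 50 × 0.6304 = 32 mg.

32 mg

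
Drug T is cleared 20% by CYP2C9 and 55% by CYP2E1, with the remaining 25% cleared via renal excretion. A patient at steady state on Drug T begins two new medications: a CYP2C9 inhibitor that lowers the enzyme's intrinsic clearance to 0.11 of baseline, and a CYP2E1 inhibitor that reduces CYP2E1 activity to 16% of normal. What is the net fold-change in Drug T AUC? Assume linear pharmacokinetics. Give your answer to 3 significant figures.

2.78

The CYP2C9 pathway (20% of clearance) falls to 0.11× activity: 0.2 × 0.11 = 0.022.
The CYP2E1 pathway (55% of clearance) falls to 0.16× activity: 0.55 × 0.16 = 0.088.
The remaining 25% of clearance is unaffected.
Relative clearance = 0.022 + 0.088 + 0.25 = 0.36.
AUC ∝ 1/CL: fold-change = 1 / 0.36 = 2.78.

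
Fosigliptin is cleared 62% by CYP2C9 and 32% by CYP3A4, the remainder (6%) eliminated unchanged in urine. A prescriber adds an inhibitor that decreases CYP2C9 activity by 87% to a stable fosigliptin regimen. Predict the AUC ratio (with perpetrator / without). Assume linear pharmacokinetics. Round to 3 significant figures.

The CYP2C9 pathway (62% of clearance) falls to 0.13× activity: 0.62 × 0.13 = 0.0806.
CYP3A4 (32%) and the residual 6% are unaffected.
Relative clearance = 0.0806 + 0.32 + 0.06 = 0.4606.
AUC is inversely proportional to clearance, so the fold-change is 1 / 0.4606 = 2.17.

2.17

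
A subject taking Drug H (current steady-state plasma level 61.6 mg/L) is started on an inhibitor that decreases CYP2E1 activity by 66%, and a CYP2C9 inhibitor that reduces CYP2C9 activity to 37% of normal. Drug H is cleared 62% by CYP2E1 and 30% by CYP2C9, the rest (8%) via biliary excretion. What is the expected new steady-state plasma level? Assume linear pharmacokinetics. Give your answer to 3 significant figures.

The CYP2E1 pathway (62% of clearance) is reduced to 0.34× activity: 0.62 × 0.34 = 0.2108.
The CYP2C9 pathway (30% of clearance) falls to 0.37× activity: 0.3 × 0.37 = 0.111.
The remaining 8% of clearance is unaffected.
CL_new/CL_old = 0.2108 + 0.111 + 0.08 = 0.4018.
Dividing the baseline by the relative clearance: 61.6 / 0.4018 = 153 mg/L.

153 mg/L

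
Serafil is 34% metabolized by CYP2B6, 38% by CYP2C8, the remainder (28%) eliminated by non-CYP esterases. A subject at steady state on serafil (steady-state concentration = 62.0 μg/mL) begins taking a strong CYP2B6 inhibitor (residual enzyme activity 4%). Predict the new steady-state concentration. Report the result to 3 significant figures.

CYP2B6: 0.34 × 0.04 = 0.0136
CYP2C8: 0.38 (unchanged)
Other: 0.28 (unchanged)
CL_new/CL_old = 0.0136 + 0.38 + 0.28 = 0.6736.
Steady-state concentration ∝ 1/CL, so new value = 62.0 / 0.6736 = 92.0 μg/mL.

92.0 μg/mL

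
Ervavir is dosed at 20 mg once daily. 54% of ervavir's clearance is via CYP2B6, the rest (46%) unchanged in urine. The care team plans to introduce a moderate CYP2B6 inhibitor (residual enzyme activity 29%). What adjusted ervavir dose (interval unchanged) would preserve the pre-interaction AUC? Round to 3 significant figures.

12.3 mg

CYP2B6: 0.54 × 0.29 = 0.1566
Other: 0.46 (unchanged)
New clearance relative to baseline: 0.1566 + 0.46 = 0.6166.
Css,avg = (dose rate)/CL, so holding Css fixed requires dose ∝ CL: 20 × 0.6166 = 12.3 mg.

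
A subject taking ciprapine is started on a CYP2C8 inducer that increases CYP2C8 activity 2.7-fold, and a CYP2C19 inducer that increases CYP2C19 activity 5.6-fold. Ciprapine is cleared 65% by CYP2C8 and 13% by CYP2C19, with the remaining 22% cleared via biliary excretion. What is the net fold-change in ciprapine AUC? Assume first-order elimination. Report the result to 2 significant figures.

0.37

The CYP2C8 pathway (65% of clearance) rises to 2.7× activity: 0.65 × 2.7 = 1.755.
The CYP2C19 pathway (13% of clearance) rises to 5.6× activity: 0.13 × 5.6 = 0.728.
The remaining 22% of clearance is unaffected.
Relative clearance = 1.755 + 0.728 + 0.22 = 2.703.
AUC ∝ 1/CL: fold-change = 1 / 2.703 = 0.37.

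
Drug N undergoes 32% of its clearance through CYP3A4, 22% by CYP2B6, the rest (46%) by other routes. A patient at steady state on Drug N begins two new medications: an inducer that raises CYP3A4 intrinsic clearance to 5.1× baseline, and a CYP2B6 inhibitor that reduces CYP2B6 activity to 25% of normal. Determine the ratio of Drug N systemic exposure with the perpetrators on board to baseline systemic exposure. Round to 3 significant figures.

CYP3A4: 0.32 × 5.1 = 1.632
CYP2B6: 0.22 × 0.25 = 0.055
Other: 0.46 (unchanged)
Relative clearance = 1.632 + 0.055 + 0.46 = 2.147.
Because systemic exposure varies inversely with clearance, the combined effect is 1 / 2.147 = 0.466.

0.466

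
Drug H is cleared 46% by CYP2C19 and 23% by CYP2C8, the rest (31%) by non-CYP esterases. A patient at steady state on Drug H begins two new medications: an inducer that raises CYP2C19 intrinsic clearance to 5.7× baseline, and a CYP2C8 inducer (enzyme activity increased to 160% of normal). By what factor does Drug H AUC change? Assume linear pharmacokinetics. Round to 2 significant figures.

0.30

The CYP2C19 pathway (46% of clearance) rises to 5.7× activity: 0.46 × 5.7 = 2.622.
The CYP2C8 pathway (23% of clearance) is boosted to 1.6× activity: 0.23 × 1.6 = 0.368.
The remaining 31% of clearance is unaffected.
Relative clearance = 2.622 + 0.368 + 0.31 = 3.3.
AUC ∝ 1/CL: fold-change = 1 / 3.3 = 0.30.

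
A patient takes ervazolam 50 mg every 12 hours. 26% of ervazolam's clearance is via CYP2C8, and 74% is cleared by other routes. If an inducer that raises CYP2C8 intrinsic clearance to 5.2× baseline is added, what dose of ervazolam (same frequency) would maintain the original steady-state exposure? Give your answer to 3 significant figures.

CYP2C8: 0.26 × 5.2 = 1.352
Other: 0.74 (unchanged)
Relative clearance = 1.352 + 0.74 = 2.092.
Css,avg = (dose rate)/CL, so holding Css fixed requires dose ∝ CL: 50 × 2.092 = 105 mg.

105 mg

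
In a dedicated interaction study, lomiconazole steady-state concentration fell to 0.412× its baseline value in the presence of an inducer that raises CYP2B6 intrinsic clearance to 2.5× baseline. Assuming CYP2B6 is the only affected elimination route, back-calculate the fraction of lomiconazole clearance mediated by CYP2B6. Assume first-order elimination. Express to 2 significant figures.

Write x for the fraction cleared via CYP2B6. The observed steady-state concentration change means clearance rose to 1/0.412 = 2.427 of baseline.
Only the CYP2B6 route changed, so 2.427 = x·2.5 + (1 − x), giving x = 0.95.

0.95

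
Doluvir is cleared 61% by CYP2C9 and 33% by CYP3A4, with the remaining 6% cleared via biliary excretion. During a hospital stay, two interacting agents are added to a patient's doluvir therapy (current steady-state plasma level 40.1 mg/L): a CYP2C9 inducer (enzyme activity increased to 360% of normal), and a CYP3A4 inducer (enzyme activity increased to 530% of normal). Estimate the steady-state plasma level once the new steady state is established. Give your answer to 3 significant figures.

The CYP2C9 pathway (61% of clearance) increases to 3.6× activity: 0.61 × 3.6 = 2.196.
The CYP3A4 pathway (33% of clearance) increases to 5.3× activity: 0.33 × 5.3 = 1.749.
Non-CYP routes (6%) are unchanged.
CL_new/CL_old = 2.196 + 1.749 + 0.06 = 4.005.
Steady-state plasma level ∝ 1/CL: new value = 40.1 / 4.005 = 10.0 mg/L.

10.0 mg/L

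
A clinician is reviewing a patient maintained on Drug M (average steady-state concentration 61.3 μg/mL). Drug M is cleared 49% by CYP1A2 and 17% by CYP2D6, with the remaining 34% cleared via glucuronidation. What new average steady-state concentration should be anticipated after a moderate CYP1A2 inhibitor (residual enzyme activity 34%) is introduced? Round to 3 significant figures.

The CYP1A2 pathway (49% of clearance) drops to 0.34× activity: 0.49 × 0.34 = 0.1666.
CYP2D6 (17%) and the residual 34% are unaffected.
CL_new/CL_old = 0.1666 + 0.17 + 0.34 = 0.6766.
New average steady-state concentration = baseline ÷ relative clearance = 61.3 / 0.6766 = 90.6 μg/mL.

90.6 μg/mL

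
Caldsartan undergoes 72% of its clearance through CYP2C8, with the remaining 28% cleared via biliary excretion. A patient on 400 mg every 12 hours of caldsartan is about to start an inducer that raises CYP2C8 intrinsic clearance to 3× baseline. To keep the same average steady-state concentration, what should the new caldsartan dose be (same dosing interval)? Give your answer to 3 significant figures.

CYP2C8: 0.72 × 3 = 2.16
Other: 0.28 (unchanged)
CL_new/CL_old = 2.16 + 0.28 = 2.44.
To maintain the same steady-state level, dose must scale with clearance: new dose = 400 × 2.44 = 976 mg.

976 mg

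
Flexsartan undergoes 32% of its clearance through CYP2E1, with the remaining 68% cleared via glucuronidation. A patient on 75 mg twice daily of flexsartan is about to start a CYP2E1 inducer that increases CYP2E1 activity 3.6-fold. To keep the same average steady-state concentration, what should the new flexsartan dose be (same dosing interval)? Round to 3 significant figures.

The CYP2E1 pathway (32% of clearance) increases to 3.6× activity: 0.32 × 3.6 = 1.152.
The remaining 68% of clearance is unaffected.
New clearance relative to baseline: 1.152 + 0.68 = 1.832.
Exposure is unchanged when dose changes in proportion to clearance. New dose = 75 mg × 1.832 = 137 mg.

137 mg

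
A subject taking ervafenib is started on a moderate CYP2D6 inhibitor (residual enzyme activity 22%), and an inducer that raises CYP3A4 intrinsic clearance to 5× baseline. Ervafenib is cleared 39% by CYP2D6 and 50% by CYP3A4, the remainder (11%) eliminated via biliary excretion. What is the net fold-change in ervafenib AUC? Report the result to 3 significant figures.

0.371

The CYP2D6 pathway (39% of clearance) falls to 0.22× activity: 0.39 × 0.22 = 0.0858.
The CYP3A4 pathway (50% of clearance) increases to 5× activity: 0.5 × 5 = 2.5.
Non-CYP routes (11%) are unchanged.
New clearance relative to baseline: 0.0858 + 2.5 + 0.11 = 2.6958.
AUC ∝ 1/CL: fold-change = 1 / 2.6958 = 0.371.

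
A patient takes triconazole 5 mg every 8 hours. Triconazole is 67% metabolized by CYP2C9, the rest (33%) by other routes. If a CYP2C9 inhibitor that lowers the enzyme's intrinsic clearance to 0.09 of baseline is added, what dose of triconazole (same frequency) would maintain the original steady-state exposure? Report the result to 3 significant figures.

The CYP2C9 pathway (67% of clearance) drops to 0.09× activity: 0.67 × 0.09 = 0.0603.
The remaining 33% of clearance is unaffected.
CL_new/CL_old = 0.0603 + 0.33 = 0.3903.
To maintain the same steady-state level, dose must scale with clearance: new dose = 5 × 0.3903 = 1.95 mg.

1.95 mg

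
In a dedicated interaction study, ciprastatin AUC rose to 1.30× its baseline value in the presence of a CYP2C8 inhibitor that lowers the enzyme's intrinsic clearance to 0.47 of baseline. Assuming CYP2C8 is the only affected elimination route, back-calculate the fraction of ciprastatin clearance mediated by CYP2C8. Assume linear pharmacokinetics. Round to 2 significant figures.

Write x for the fraction cleared via CYP2C8. The observed AUC change means clearance fell to 1/1.30 = 0.7692 of baseline.
Setting x·0.47 + (1 − x) = 0.7692 and solving: x = (0.7692 − 1)/(0.47 − 1) = 0.44.

0.44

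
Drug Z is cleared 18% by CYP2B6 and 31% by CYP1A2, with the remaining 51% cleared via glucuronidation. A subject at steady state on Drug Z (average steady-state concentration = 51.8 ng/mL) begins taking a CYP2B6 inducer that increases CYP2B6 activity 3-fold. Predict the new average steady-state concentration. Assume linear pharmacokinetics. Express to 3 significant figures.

The CYP2B6 pathway (18% of clearance) increases to 3× activity: 0.18 × 3 = 0.54.
CYP1A2 (31%) and the residual 51% are unaffected.
New clearance relative to baseline: 0.54 + 0.31 + 0.51 = 1.36.
Average steady-state concentration ∝ 1/CL, so new value = 51.8 / 1.36 = 38.1 ng/mL.

38.1 ng/mL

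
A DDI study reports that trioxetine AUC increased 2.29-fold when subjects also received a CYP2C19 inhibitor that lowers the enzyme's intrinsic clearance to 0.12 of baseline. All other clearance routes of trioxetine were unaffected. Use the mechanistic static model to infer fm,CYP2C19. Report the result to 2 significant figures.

CL'/CL = 1 / 2.29 = 0.4367
0.12·fm + (1 − fm) = 0.4367
fm = (0.4367 − 1) / (0.12 − 1) = 0.64

0.64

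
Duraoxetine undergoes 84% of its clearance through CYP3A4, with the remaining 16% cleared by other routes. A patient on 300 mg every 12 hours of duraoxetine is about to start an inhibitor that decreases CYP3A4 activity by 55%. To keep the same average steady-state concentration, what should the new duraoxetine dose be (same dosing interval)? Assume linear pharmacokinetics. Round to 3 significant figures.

The CYP3A4 pathway (84% of clearance) falls to 0.45× activity: 0.84 × 0.45 = 0.378.
The remaining 16% of clearance is unaffected.
CL_new/CL_old = 0.378 + 0.16 = 0.538.
To maintain the same steady-state level, dose must scale with clearance: new dose = 300 × 0.538 = 161 mg.

161 mg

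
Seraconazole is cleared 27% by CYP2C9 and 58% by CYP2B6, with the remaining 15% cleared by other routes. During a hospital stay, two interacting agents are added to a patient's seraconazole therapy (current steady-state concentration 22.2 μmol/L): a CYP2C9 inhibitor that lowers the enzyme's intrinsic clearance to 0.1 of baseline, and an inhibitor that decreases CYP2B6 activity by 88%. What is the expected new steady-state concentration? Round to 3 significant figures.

90.0 μmol/L

The CYP2C9 pathway (27% of clearance) is reduced to 0.1× activity: 0.27 × 0.1 = 0.027.
The CYP2B6 pathway (58% of clearance) is reduced to 0.12× activity: 0.58 × 0.12 = 0.0696.
Non-CYP routes (15%) are unchanged.
CL_new/CL_old = 0.027 + 0.0696 + 0.15 = 0.2466.
Steady-state concentration ∝ 1/CL: new value = 22.2 / 0.2466 = 90.0 μmol/L.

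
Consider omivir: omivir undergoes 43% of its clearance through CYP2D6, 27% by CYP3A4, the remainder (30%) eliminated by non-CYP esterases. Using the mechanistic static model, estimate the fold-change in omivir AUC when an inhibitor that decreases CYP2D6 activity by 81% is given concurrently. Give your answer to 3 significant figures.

CYP2D6: 0.43 × 0.19 = 0.0817
CYP3A4: 0.27 (unchanged)
Other: 0.3 (unchanged)
New clearance relative to baseline: 0.0817 + 0.27 + 0.3 = 0.6517.
Since AUC ∝ 1/CL, the ratio is 1 / 0.6517 = 1.53.

1.53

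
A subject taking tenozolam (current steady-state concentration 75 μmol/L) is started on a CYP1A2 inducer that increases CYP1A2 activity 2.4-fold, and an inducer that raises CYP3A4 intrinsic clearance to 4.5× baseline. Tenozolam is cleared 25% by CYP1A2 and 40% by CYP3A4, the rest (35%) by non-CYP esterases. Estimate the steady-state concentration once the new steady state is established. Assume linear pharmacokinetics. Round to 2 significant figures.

CYP1A2: 0.25 × 2.4 = 0.6
CYP3A4: 0.4 × 4.5 = 1.8
Other: 0.35 (unchanged)
New clearance relative to baseline: 0.6 + 1.8 + 0.35 = 2.75.
New steady-state concentration = 75 / 2.75 = 27 μmol/L (concentration scales inversely with clearance).

27 μmol/L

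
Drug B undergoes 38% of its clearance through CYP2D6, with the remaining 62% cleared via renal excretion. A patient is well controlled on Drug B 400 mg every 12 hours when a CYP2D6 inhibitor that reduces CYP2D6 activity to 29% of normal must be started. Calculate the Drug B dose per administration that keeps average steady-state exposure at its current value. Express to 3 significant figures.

CYP2D6: 0.38 × 0.29 = 0.1102
Other: 0.62 (unchanged)
New clearance relative to baseline: 0.1102 + 0.62 = 0.7302.
Css,avg = (dose rate)/CL, so holding Css fixed requires dose ∝ CL: 400 × 0.7302 = 292 mg.

292 mg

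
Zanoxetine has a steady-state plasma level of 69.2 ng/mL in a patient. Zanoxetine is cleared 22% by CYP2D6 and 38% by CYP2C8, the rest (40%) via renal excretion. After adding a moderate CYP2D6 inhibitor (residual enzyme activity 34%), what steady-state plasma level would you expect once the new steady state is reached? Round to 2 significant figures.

The CYP2D6 pathway (22% of clearance) drops to 0.34× activity: 0.22 × 0.34 = 0.0748.
CYP2C8 (38%) and the residual 40% are unaffected.
CL_new/CL_old = 0.0748 + 0.38 + 0.4 = 0.8548.
Steady-state plasma level ∝ 1/CL, so new value = 69.2 / 0.8548 = 81 ng/mL.

81 ng/mL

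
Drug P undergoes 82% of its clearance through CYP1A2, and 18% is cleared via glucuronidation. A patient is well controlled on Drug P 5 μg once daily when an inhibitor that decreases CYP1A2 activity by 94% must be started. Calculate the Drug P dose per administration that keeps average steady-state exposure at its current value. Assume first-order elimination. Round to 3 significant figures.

The CYP1A2 pathway (82% of clearance) is reduced to 0.06× activity: 0.82 × 0.06 = 0.0492.
The remaining 18% of clearance is unaffected.
CL_new/CL_old = 0.0492 + 0.18 = 0.2292.
To maintain the same steady-state level, dose must scale with clearance: new dose = 5 × 0.2292 = 1.15 μg.

1.15 μg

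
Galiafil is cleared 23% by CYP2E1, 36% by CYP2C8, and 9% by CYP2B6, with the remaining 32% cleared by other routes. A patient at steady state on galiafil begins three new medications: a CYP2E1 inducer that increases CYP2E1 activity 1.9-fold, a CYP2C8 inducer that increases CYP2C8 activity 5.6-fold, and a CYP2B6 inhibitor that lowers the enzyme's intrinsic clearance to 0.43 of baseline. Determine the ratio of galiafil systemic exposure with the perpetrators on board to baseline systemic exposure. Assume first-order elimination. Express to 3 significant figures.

CYP2E1: 0.23 × 1.9 = 0.437
CYP2C8: 0.36 × 5.6 = 2.016
CYP2B6: 0.09 × 0.43 = 0.0387
Other: 0.32 (unchanged)
New clearance relative to baseline: 0.437 + 2.016 + 0.0387 + 0.32 = 2.8117.
Systemic exposure ∝ 1/CL: fold-change = 1 / 2.8117 = 0.356.

0.356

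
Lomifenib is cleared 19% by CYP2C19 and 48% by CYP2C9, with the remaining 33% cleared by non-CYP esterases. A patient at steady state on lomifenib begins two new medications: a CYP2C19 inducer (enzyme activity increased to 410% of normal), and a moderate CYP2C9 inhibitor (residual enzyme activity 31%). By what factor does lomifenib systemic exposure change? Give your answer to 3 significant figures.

0.795

CYP2C19: 0.19 × 4.1 = 0.779
CYP2C9: 0.48 × 0.31 = 0.1488
Other: 0.33 (unchanged)
New clearance relative to baseline: 0.779 + 0.1488 + 0.33 = 1.2578.
Systemic exposure ∝ 1/CL: fold-change = 1 / 1.2578 = 0.795.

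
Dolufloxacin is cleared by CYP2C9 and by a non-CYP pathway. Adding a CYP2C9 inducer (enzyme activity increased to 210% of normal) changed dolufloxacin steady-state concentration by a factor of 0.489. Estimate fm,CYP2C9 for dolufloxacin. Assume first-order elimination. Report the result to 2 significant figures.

CL'/CL = 1 / 0.489 = 2.045
2.1·fm + (1 − fm) = 2.045
fm = (2.045 − 1) / (2.1 − 1) = 0.95

0.95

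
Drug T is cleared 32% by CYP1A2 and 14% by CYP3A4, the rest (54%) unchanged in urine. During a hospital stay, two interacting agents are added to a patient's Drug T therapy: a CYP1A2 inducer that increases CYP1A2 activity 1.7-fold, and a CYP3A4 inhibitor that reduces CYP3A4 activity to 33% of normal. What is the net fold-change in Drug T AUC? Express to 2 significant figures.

The CYP1A2 pathway (32% of clearance) is boosted to 1.7× activity: 0.32 × 1.7 = 0.544.
The CYP3A4 pathway (14% of clearance) drops to 0.33× activity: 0.14 × 0.33 = 0.0462.
Non-CYP routes (54%) are unchanged.
New clearance relative to baseline: 0.544 + 0.0462 + 0.54 = 1.1302.
Because AUC varies inversely with clearance, the combined effect is 1 / 1.1302 = 0.88.

0.88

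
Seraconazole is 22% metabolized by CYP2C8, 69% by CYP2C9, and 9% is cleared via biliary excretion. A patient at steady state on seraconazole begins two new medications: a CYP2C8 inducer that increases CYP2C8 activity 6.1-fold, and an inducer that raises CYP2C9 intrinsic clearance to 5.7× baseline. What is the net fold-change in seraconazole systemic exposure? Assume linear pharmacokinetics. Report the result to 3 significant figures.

The CYP2C8 pathway (22% of clearance) is boosted to 6.1× activity: 0.22 × 6.1 = 1.342.
The CYP2C9 pathway (69% of clearance) is boosted to 5.7× activity: 0.69 × 5.7 = 3.933.
Non-CYP routes (9%) are unchanged.
CL_new/CL_old = 1.342 + 3.933 + 0.09 = 5.365.
Net systemic exposure ratio = 1 / 5.365 = 0.186.

0.186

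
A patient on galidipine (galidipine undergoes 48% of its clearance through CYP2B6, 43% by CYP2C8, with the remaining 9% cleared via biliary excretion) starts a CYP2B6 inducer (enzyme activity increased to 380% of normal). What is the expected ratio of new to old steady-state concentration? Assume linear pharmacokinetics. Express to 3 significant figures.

0.427

CYP2B6: 0.48 × 3.8 = 1.824
CYP2C8: 0.43 (unchanged)
Other: 0.09 (unchanged)
New clearance relative to baseline: 1.824 + 0.43 + 0.09 = 2.344.
Since steady-state concentration ∝ 1/CL, the ratio is 1 / 2.344 = 0.427.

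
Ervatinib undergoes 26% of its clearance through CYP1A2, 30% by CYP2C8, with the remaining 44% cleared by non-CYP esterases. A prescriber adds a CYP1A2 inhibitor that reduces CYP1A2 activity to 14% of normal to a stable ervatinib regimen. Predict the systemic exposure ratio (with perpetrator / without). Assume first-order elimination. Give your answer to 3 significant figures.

The CYP1A2 pathway (26% of clearance) drops to 0.14× activity: 0.26 × 0.14 = 0.0364.
CYP2C8 (30%) and the residual 44% are unaffected.
New clearance relative to baseline: 0.0364 + 0.3 + 0.44 = 0.7764.
Systemic exposure is inversely proportional to clearance, so the fold-change is 1 / 0.7764 = 1.29.

1.29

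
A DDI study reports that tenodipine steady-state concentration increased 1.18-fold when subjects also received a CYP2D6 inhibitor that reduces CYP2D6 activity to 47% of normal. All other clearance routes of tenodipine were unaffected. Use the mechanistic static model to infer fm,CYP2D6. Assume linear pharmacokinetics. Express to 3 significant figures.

0.288

CL'/CL = 1 / 1.18 = 0.8475
0.47·fm + (1 − fm) = 0.8475
fm = (0.8475 − 1) / (0.47 − 1) = 0.288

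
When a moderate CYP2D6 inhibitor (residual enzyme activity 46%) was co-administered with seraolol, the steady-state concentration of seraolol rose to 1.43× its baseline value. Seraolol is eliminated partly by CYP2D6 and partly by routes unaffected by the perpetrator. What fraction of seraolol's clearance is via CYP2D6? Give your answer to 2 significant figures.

Let x = fm,CYP2D6. Because steady-state concentration ∝ 1/CL, relative clearance fell to 1/1.43 = 0.6993.
Setting x·0.46 + (1 − x) = 0.6993 and solving: x = (0.6993 − 1)/(0.46 − 1) = 0.56.

0.56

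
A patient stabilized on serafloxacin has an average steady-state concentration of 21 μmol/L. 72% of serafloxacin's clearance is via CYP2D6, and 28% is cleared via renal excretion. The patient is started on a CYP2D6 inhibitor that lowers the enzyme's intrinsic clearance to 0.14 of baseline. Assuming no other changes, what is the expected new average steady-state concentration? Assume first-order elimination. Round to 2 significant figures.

55 μmol/L

The CYP2D6 pathway (72% of clearance) is reduced to 0.14× activity: 0.72 × 0.14 = 0.1008.
Non-CYP routes (28%) are unchanged.
Relative clearance = 0.1008 + 0.28 = 0.3808.
With dosing unchanged, average steady-state concentration scales as 1/CL: 21 / 0.3808 = 55 μmol/L.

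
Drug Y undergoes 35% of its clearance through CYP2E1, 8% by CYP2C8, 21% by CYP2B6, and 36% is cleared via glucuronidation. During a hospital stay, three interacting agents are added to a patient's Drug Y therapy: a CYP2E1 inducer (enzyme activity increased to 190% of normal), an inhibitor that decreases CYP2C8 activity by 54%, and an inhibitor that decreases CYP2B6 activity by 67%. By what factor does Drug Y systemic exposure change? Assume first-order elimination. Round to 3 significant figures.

The CYP2E1 pathway (35% of clearance) increases to 1.9× activity: 0.35 × 1.9 = 0.665.
The CYP2C8 pathway (8% of clearance) drops to 0.46× activity: 0.08 × 0.46 = 0.0368.
The CYP2B6 pathway (21% of clearance) drops to 0.33× activity: 0.21 × 0.33 = 0.0693.
Non-CYP routes (36%) are unchanged.
New clearance relative to baseline: 0.665 + 0.0368 + 0.0693 + 0.36 = 1.1311.
Net systemic exposure ratio = 1 / 1.1311 = 0.884.

0.884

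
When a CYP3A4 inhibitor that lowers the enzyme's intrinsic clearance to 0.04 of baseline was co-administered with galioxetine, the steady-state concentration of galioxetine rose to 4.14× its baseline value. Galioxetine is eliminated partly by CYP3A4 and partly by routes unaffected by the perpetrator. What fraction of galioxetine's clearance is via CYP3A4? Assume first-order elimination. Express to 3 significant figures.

CL'/CL = 1 / 4.14 = 0.2415
0.04·fm + (1 − fm) = 0.2415
fm = (0.2415 − 1) / (0.04 − 1) = 0.790

0.790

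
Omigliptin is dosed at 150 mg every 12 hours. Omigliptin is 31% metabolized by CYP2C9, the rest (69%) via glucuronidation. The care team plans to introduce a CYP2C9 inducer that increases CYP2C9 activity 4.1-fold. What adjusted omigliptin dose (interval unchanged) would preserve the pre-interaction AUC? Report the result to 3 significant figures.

The CYP2C9 pathway (31% of clearance) rises to 4.1× activity: 0.31 × 4.1 = 1.271.
Non-CYP routes (69%) are unchanged.
New clearance relative to baseline: 1.271 + 0.69 = 1.961.
Css,avg = (dose rate)/CL, so holding Css fixed requires dose ∝ CL: 150 × 1.961 = 294 mg.

294 mg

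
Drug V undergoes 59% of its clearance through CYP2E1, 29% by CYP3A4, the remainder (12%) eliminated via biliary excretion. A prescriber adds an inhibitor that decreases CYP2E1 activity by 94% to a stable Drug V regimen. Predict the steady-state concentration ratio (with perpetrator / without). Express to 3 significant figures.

2.25

The CYP2E1 pathway (59% of clearance) falls to 0.06× activity: 0.59 × 0.06 = 0.0354.
CYP3A4 (29%) and the residual 12% are unaffected.
Relative clearance = 0.0354 + 0.29 + 0.12 = 0.4454.
Steady-state concentration ratio = CL_old/CL_new = 1 / 0.4454 = 2.25.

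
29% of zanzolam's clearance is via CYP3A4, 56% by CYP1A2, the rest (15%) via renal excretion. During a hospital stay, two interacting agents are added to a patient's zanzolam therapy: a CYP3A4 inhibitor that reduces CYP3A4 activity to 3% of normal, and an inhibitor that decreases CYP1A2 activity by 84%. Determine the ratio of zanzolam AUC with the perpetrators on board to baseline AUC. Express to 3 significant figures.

The CYP3A4 pathway (29% of clearance) falls to 0.03× activity: 0.29 × 0.03 = 0.0087.
The CYP1A2 pathway (56% of clearance) is reduced to 0.16× activity: 0.56 × 0.16 = 0.0896.
Non-CYP routes (15%) are unchanged.
New clearance relative to baseline: 0.0087 + 0.0896 + 0.15 = 0.2483.
Net AUC ratio = 1 / 0.2483 = 4.03.

4.03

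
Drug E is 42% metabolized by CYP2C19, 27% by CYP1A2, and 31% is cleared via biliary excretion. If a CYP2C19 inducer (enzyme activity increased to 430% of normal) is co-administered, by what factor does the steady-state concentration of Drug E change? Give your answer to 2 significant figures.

The CYP2C19 pathway (42% of clearance) rises to 4.3× activity: 0.42 × 4.3 = 1.806.
CYP1A2 (27%) and the residual 31% are unaffected.
Relative clearance = 1.806 + 0.27 + 0.31 = 2.386.
Steady-state concentration ratio = CL_old/CL_new = 1 / 2.386 = 0.42.

0.42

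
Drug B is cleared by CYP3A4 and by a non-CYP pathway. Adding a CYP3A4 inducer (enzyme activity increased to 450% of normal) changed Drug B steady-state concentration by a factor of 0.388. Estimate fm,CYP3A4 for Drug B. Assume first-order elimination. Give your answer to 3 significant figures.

Write x for the fraction cleared via CYP3A4. The observed steady-state concentration change means clearance rose to 1/0.388 = 2.577 of baseline.
Only the CYP3A4 route changed, so 2.577 = x·4.5 + (1 − x), giving x = 0.451.

0.451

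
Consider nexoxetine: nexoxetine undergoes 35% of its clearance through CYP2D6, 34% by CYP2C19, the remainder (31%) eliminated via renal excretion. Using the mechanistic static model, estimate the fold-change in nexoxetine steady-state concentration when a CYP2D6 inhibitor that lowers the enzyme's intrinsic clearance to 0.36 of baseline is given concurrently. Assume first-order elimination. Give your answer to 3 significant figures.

CYP2D6: 0.35 × 0.36 = 0.126
CYP2C19: 0.34 (unchanged)
Other: 0.31 (unchanged)
New clearance relative to baseline: 0.126 + 0.34 + 0.31 = 0.776.
Steady-state concentration is inversely proportional to clearance, so the fold-change is 1 / 0.776 = 1.29.

1.29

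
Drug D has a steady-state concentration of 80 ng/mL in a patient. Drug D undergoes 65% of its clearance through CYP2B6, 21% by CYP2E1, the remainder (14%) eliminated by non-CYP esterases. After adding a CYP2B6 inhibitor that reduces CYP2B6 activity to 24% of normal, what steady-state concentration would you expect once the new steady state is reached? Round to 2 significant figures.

CYP2B6: 0.65 × 0.24 = 0.156
CYP2E1: 0.21 (unchanged)
Other: 0.14 (unchanged)
Relative clearance = 0.156 + 0.21 + 0.14 = 0.506.
Steady-state concentration ∝ 1/CL, so new value = 80 / 0.506 = 1.6 × 10² ng/mL.

1.6 × 10² ng/mL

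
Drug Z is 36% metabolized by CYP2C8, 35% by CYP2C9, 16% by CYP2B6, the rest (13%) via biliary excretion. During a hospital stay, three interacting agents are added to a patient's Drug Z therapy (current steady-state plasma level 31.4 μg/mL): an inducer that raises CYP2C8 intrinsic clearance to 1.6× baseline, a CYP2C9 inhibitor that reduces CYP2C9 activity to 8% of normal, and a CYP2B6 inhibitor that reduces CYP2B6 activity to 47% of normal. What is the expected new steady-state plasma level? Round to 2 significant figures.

The CYP2C8 pathway (36% of clearance) is boosted to 1.6× activity: 0.36 × 1.6 = 0.576.
The CYP2C9 pathway (35% of clearance) falls to 0.08× activity: 0.35 × 0.08 = 0.028.
The CYP2B6 pathway (16% of clearance) is reduced to 0.47× activity: 0.16 × 0.47 = 0.0752.
Non-CYP routes (13%) are unchanged.
Relative clearance = 0.576 + 0.028 + 0.0752 + 0.13 = 0.8092.
New steady-state plasma level = 31.4 / 0.8092 = 39 μg/mL (concentration scales inversely with clearance).

39 μg/mL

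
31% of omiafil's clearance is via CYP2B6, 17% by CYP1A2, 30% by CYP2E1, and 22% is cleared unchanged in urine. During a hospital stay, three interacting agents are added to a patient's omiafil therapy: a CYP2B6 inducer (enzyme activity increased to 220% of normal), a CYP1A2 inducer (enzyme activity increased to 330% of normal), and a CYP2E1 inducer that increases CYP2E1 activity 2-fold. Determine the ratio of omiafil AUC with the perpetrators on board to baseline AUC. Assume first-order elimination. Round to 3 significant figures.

The CYP2B6 pathway (31% of clearance) increases to 2.2× activity: 0.31 × 2.2 = 0.682.
The CYP1A2 pathway (17% of clearance) is boosted to 3.3× activity: 0.17 × 3.3 = 0.561.
The CYP2E1 pathway (30% of clearance) rises to 2× activity: 0.3 × 2 = 0.6.
Non-CYP routes (22%) are unchanged.
New clearance relative to baseline: 0.682 + 0.561 + 0.6 + 0.22 = 2.063.
Because AUC varies inversely with clearance, the combined effect is 1 / 2.063 = 0.485.

0.485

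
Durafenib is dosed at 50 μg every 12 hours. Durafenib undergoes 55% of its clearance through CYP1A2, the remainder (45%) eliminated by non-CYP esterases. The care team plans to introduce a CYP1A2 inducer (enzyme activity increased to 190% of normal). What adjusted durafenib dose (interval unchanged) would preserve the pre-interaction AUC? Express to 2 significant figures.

75 μg

The CYP1A2 pathway (55% of clearance) is boosted to 1.9× activity: 0.55 × 1.9 = 1.045.
The remaining 45% of clearance is unaffected.
New clearance relative to baseline: 1.045 + 0.45 = 1.495.
To maintain the same steady-state level, dose must scale with clearance: new dose = 50 × 1.495 = 75 μg.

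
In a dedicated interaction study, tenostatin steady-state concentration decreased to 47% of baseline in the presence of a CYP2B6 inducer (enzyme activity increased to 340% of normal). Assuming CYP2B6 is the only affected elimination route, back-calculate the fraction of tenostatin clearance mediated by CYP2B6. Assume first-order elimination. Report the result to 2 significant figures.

Call the CYP2B6 fraction fm. After the interaction, CL_new/CL_old = fm × 3.4 + (1 − fm).
Steady-state concentration ratio = 1 / (new CL fraction), so new CL fraction = 1 / 0.470 = 2.128.
fm × 3.4 + 1 − fm = 2.128  ⇒  fm × (3.4 − 1) = 1.128  ⇒  fm = 0.47.

0.47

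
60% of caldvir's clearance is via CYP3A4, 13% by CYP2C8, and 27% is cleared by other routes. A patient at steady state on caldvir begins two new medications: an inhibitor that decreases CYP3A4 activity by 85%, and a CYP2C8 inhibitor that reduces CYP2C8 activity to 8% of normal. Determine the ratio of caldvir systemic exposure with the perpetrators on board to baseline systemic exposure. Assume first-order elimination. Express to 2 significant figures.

The CYP3A4 pathway (60% of clearance) is reduced to 0.15× activity: 0.6 × 0.15 = 0.09.
The CYP2C8 pathway (13% of clearance) is reduced to 0.08× activity: 0.13 × 0.08 = 0.0104.
Non-CYP routes (27%) are unchanged.
Relative clearance = 0.09 + 0.0104 + 0.27 = 0.3704.
Net systemic exposure ratio = 1 / 0.3704 = 2.7.

2.7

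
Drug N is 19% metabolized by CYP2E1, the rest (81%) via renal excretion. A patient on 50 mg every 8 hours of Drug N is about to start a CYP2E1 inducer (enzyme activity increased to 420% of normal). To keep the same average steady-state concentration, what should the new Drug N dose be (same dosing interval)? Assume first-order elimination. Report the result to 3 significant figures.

CYP2E1: 0.19 × 4.2 = 0.798
Other: 0.81 (unchanged)
New clearance relative to baseline: 0.798 + 0.81 = 1.608.
To maintain the same steady-state level, dose must scale with clearance: new dose = 50 × 1.608 = 80.4 mg.

80.4 mg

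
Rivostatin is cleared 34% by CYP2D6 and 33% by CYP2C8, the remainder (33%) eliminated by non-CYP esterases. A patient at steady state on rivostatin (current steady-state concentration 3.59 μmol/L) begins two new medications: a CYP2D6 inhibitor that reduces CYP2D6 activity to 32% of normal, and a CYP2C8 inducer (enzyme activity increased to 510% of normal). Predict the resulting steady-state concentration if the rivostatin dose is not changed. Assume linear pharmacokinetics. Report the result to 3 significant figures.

The CYP2D6 pathway (34% of clearance) drops to 0.32× activity: 0.34 × 0.32 = 0.1088.
The CYP2C8 pathway (33% of clearance) rises to 5.1× activity: 0.33 × 5.1 = 1.683.
Non-CYP routes (33%) are unchanged.
New clearance relative to baseline: 0.1088 + 1.683 + 0.33 = 2.1218.
Dividing the baseline by the relative clearance: 3.59 / 2.1218 = 1.69 μmol/L.

1.69 μmol/L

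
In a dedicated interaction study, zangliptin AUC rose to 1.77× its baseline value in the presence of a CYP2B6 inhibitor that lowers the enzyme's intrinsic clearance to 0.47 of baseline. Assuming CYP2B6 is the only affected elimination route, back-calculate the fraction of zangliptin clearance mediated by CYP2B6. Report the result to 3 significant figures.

Call the CYP2B6 fraction fm. After the interaction, CL_new/CL_old = fm × 0.47 + (1 − fm).
AUC ratio = 1 / (new CL fraction), so new CL fraction = 1 / 1.77 = 0.565.
fm × 0.47 + 1 − fm = 0.565  ⇒  fm × (0.47 − 1) = −0.435  ⇒  fm = 0.821.

0.821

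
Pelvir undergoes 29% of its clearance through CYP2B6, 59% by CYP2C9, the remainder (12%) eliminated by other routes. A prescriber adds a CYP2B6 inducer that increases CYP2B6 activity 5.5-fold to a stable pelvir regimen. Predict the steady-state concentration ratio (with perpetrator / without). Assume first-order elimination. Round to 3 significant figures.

The CYP2B6 pathway (29% of clearance) rises to 5.5× activity: 0.29 × 5.5 = 1.595.
CYP2C9 (59%) and the residual 12% are unaffected.
New clearance relative to baseline: 1.595 + 0.59 + 0.12 = 2.305.
Steady-state concentration is inversely proportional to clearance, so the fold-change is 1 / 2.305 = 0.434.

0.434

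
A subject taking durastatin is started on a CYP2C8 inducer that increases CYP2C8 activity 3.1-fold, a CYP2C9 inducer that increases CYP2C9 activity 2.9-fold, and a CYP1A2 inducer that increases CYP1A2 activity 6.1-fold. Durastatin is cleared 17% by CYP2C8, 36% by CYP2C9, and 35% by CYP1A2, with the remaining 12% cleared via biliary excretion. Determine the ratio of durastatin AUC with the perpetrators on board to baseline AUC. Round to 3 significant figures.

0.261

The CYP2C8 pathway (17% of clearance) increases to 3.1× activity: 0.17 × 3.1 = 0.527.
The CYP2C9 pathway (36% of clearance) increases to 2.9× activity: 0.36 × 2.9 = 1.044.
The CYP1A2 pathway (35% of clearance) is boosted to 6.1× activity: 0.35 × 6.1 = 2.135.
Non-CYP routes (12%) are unchanged.
Relative clearance = 0.527 + 1.044 + 2.135 + 0.12 = 3.826.
Because AUC varies inversely with clearance, the combined effect is 1 / 3.826 = 0.261.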